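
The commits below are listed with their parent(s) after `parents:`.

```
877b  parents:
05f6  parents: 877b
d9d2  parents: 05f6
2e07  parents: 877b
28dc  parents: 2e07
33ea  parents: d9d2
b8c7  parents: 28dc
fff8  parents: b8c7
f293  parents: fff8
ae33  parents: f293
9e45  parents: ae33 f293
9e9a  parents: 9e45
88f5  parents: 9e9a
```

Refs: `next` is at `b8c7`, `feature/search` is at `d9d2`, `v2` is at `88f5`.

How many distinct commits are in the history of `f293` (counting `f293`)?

6

Walking parent pointers from f293: reachable set = {28dc, 2e07, 877b, b8c7, f293, fff8}.
That is 6 commits.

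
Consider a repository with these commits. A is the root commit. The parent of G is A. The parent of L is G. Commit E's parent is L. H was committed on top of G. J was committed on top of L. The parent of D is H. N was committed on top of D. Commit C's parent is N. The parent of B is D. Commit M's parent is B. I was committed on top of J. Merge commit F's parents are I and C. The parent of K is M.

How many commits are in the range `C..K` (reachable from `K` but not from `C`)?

Reachable from K: {A, B, D, G, H, K, M}.
Reachable from C: {A, C, D, G, H, N}.
In K's history but not C's: {B, K, M} — 3 commits.

3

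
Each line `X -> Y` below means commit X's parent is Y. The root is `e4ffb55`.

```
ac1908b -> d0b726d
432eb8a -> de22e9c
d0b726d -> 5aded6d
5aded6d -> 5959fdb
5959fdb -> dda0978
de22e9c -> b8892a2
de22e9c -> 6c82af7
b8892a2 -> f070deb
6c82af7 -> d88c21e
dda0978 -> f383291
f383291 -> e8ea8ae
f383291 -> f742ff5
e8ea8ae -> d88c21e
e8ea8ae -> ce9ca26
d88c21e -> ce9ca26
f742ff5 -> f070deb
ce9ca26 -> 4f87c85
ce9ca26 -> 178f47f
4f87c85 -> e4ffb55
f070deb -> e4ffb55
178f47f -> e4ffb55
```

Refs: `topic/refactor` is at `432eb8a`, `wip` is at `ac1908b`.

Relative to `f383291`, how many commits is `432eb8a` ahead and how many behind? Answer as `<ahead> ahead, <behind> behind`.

4 ahead, 3 behind

Reachable from 432eb8a: {178f47f, 432eb8a, 4f87c85, 6c82af7, b8892a2, ce9ca26, d88c21e, de22e9c, e4ffb55, f070deb}.
Reachable from f383291: {178f47f, 4f87c85, ce9ca26, d88c21e, e4ffb55, e8ea8ae, f070deb, f383291, f742ff5}.
Only in 432eb8a's history (ahead): {432eb8a, 6c82af7, b8892a2, de22e9c} — 4.
Only in f383291's history (behind): {e8ea8ae, f383291, f742ff5} — 3.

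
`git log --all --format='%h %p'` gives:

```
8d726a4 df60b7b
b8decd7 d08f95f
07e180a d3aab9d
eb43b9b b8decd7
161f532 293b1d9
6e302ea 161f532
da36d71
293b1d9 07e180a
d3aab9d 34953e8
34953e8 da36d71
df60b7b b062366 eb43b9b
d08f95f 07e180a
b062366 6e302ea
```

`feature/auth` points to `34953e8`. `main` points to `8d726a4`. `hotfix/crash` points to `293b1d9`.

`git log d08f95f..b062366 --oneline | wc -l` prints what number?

4

Reachable from b062366: {07e180a, 161f532, 293b1d9, 34953e8, 6e302ea, b062366, d3aab9d, da36d71}.
Reachable from d08f95f: {07e180a, 34953e8, d08f95f, d3aab9d, da36d71}.
In b062366's history but not d08f95f's: {161f532, 293b1d9, 6e302ea, b062366} — 4 commits.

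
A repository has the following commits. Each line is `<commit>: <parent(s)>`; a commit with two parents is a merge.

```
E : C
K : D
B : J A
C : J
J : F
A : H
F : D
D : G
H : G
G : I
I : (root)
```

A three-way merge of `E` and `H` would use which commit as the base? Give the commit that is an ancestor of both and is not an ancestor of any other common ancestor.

G

Ancestors of E: {C, D, E, F, G, I, J}.
Ancestors of H: {G, H, I}.
Common ancestors: {G, I}.
Among these, G is not an ancestor of any other common ancestor — it is the merge base.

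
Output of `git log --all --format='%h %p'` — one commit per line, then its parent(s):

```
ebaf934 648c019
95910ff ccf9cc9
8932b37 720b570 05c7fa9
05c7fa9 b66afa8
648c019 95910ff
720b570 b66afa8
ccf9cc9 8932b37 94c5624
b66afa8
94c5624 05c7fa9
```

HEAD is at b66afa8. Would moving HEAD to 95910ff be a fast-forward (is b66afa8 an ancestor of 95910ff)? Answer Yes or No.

Yes

A fast-forward from b66afa8 to 95910ff is possible iff b66afa8 is an ancestor of 95910ff.
Ancestors of 95910ff: {05c7fa9, 720b570, 8932b37, 94c5624, 95910ff, b66afa8, ccf9cc9}.
b66afa8 is among them, so fast-forward is possible.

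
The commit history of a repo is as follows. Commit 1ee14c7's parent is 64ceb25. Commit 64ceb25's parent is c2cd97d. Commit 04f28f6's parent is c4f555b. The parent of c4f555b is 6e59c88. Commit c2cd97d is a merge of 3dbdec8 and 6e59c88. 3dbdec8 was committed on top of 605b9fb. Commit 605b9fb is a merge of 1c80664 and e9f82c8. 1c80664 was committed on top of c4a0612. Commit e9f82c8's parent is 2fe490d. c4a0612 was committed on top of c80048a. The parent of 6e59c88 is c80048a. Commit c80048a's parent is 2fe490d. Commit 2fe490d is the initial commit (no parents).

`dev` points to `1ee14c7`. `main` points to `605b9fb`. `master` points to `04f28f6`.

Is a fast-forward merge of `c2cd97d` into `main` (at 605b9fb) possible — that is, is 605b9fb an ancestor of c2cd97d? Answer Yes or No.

A fast-forward from 605b9fb to c2cd97d is possible iff 605b9fb is an ancestor of c2cd97d.
Ancestors of c2cd97d: {1c80664, 2fe490d, 3dbdec8, 605b9fb, 6e59c88, c2cd97d, c4a0612, c80048a, e9f82c8}.
605b9fb is among them, so fast-forward is possible.

Yes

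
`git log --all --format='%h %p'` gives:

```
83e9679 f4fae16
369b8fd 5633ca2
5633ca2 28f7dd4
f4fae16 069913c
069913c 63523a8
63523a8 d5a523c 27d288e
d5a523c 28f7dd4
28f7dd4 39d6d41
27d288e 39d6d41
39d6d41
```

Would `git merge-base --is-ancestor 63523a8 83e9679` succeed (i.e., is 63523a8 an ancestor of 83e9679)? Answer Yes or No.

Ancestors of 83e9679 (commits reachable by following parents): {069913c, 27d288e, 28f7dd4, 39d6d41, 63523a8, 83e9679, d5a523c, f4fae16}.
63523a8 is in that set, so it is an ancestor of 83e9679.

Yes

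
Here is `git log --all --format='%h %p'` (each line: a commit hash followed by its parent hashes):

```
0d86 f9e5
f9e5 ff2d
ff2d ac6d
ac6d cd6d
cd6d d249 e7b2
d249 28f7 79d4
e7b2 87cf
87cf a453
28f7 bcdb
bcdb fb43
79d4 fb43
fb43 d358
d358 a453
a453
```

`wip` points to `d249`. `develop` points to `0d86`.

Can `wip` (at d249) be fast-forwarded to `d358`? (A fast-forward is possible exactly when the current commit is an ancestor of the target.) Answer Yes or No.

A fast-forward from d249 to d358 is possible iff d249 is an ancestor of d358.
Ancestors of d358: {a453, d358}.
d249 is not among them, so fast-forward is not possible.

No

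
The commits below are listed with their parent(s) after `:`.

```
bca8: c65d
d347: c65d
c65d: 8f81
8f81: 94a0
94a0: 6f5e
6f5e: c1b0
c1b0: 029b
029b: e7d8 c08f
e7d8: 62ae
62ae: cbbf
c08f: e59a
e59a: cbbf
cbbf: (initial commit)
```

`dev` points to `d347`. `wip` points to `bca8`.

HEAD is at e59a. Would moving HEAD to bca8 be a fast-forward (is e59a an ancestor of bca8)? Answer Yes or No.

A fast-forward from e59a to bca8 is possible iff e59a is an ancestor of bca8.
Ancestors of bca8: {029b, 62ae, 6f5e, 8f81, 94a0, bca8, c08f, c1b0, c65d, cbbf, e59a, e7d8}.
e59a is among them, so fast-forward is possible.

Yes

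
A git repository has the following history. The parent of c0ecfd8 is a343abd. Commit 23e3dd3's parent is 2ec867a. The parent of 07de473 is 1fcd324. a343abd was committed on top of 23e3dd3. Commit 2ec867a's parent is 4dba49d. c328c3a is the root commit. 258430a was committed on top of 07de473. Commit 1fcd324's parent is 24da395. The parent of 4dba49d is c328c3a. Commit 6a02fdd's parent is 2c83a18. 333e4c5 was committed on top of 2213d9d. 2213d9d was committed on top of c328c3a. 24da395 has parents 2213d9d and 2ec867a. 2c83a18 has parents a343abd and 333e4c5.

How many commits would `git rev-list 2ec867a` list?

Walking parent pointers from 2ec867a: reachable set = {2ec867a, 4dba49d, c328c3a}.
That is 3 commits.

3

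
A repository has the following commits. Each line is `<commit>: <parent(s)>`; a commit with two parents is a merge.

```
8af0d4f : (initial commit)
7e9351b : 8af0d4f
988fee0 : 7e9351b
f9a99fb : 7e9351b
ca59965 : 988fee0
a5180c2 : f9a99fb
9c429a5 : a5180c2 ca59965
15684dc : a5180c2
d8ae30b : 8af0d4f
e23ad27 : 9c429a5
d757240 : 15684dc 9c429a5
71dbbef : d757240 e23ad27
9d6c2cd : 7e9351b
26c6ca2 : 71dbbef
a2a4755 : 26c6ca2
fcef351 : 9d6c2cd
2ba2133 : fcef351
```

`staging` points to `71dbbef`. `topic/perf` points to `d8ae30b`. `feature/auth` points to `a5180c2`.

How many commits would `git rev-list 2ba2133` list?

Walking parent pointers from 2ba2133: reachable set = {2ba2133, 7e9351b, 8af0d4f, 9d6c2cd, fcef351}.
That is 5 commits.

5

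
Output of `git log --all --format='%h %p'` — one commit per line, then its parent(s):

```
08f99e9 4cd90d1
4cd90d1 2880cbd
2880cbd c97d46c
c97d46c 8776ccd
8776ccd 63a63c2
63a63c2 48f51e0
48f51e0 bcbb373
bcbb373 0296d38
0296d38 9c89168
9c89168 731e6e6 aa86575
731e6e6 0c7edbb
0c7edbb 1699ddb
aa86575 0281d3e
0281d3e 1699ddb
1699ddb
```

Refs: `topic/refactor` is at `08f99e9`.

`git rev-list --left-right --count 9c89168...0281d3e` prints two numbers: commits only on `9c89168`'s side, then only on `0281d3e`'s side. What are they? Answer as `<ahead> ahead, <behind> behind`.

4 ahead, 0 behind

Reachable from 9c89168: {0281d3e, 0c7edbb, 1699ddb, 731e6e6, 9c89168, aa86575}.
Reachable from 0281d3e: {0281d3e, 1699ddb}.
Only in 9c89168's history (ahead): {0c7edbb, 731e6e6, 9c89168, aa86575} — 4.
Only in 0281d3e's history (behind): {} — 0.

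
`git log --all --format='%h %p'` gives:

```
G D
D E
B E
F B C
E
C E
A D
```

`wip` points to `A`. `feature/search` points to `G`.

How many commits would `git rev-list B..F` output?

Reachable from F: {B, C, E, F}.
Reachable from B: {B, E}.
In F's history but not B's: {C, F} — 2 commits.

2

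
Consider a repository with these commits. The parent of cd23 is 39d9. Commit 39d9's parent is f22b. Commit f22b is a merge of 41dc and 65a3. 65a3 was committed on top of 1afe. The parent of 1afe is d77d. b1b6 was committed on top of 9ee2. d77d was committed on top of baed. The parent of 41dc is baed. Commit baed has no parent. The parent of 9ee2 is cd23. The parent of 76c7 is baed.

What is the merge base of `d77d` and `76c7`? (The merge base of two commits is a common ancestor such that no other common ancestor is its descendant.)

Ancestors of d77d: {baed, d77d}.
Ancestors of 76c7: {76c7, baed}.
Common ancestors: {baed}.
The only common ancestor is baed, so it is the merge base.

baed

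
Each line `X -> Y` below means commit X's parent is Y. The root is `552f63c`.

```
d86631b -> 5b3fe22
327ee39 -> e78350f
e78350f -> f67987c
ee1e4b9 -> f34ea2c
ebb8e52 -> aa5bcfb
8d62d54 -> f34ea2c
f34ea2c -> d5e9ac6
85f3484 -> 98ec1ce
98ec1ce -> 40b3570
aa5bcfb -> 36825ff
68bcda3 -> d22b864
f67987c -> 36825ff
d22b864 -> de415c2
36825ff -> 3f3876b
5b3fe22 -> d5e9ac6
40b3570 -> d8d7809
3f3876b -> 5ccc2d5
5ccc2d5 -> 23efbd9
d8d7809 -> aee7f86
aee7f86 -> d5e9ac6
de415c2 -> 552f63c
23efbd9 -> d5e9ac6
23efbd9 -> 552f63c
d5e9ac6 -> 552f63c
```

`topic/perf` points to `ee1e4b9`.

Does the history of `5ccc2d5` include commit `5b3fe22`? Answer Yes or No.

Ancestors of 5ccc2d5: {23efbd9, 552f63c, 5ccc2d5, d5e9ac6}.
5b3fe22 is not in that set, so it is not an ancestor of 5ccc2d5.

No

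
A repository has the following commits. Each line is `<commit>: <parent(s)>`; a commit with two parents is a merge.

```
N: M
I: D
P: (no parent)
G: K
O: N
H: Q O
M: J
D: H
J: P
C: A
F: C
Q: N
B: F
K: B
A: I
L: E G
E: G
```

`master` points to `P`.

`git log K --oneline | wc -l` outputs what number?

14

Walking parent pointers from K: reachable set = {A, B, C, D, F, H, I, J, K, M, N, O, P, Q}.
That is 14 commits.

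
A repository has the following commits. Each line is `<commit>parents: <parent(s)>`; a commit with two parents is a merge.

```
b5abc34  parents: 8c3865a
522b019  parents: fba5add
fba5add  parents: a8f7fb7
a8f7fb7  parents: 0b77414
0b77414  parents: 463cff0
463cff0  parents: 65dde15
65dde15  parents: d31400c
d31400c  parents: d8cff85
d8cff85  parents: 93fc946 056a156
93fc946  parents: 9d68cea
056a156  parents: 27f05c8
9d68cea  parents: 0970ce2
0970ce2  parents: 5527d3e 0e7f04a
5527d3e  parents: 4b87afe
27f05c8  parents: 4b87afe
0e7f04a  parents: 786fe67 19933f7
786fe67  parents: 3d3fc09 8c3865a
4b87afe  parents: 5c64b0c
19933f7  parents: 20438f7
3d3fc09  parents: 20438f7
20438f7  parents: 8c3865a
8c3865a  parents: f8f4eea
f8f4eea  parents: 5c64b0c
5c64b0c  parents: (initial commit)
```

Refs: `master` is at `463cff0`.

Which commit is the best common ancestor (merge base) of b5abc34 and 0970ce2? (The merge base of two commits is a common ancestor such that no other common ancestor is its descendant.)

8c3865a

Ancestors of b5abc34: {5c64b0c, 8c3865a, b5abc34, f8f4eea}.
Ancestors of 0970ce2: {0970ce2, 0e7f04a, 19933f7, 20438f7, 3d3fc09, 4b87afe, 5527d3e, 5c64b0c, 786fe67, 8c3865a, f8f4eea}.
Common ancestors: {5c64b0c, 8c3865a, f8f4eea}.
Among these, 8c3865a is not an ancestor of any other common ancestor — it is the merge base.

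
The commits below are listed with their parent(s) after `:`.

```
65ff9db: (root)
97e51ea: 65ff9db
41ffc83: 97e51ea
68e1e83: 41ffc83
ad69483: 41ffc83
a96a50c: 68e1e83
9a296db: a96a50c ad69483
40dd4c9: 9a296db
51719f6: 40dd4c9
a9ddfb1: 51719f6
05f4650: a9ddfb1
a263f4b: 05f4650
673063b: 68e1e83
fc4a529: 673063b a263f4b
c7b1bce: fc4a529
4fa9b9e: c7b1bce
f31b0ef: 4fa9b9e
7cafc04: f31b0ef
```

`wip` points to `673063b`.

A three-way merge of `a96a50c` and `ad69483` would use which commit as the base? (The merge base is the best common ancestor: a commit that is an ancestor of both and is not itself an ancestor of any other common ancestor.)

Ancestors of a96a50c: {41ffc83, 65ff9db, 68e1e83, 97e51ea, a96a50c}.
Ancestors of ad69483: {41ffc83, 65ff9db, 97e51ea, ad69483}.
Common ancestors: {41ffc83, 65ff9db, 97e51ea}.
Among these, 41ffc83 is not an ancestor of any other common ancestor — it is the merge base.

41ffc83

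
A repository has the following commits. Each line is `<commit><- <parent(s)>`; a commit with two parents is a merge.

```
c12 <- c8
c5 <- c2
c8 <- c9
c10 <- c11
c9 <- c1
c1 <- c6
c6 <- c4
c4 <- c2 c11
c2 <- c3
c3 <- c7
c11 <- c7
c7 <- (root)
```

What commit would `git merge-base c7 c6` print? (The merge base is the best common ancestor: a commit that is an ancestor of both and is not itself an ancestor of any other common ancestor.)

Ancestors of c7: {c7}.
Ancestors of c6: {c11, c2, c3, c4, c6, c7}.
Common ancestors: {c7}.
The only common ancestor is c7, so it is the merge base.

c7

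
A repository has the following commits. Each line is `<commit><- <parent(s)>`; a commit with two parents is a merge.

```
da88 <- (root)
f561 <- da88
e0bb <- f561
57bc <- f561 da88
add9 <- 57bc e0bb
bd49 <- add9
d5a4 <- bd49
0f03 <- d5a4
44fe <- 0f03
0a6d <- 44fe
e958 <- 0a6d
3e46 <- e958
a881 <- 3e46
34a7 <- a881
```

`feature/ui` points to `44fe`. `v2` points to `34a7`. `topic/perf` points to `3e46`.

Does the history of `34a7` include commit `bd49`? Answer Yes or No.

Yes

Ancestors of 34a7 (commits reachable by following parents): {0a6d, 0f03, 34a7, 3e46, 44fe, 57bc, a881, add9, bd49, d5a4, da88, e0bb, e958, f561}.
bd49 is in that set, so it is an ancestor of 34a7.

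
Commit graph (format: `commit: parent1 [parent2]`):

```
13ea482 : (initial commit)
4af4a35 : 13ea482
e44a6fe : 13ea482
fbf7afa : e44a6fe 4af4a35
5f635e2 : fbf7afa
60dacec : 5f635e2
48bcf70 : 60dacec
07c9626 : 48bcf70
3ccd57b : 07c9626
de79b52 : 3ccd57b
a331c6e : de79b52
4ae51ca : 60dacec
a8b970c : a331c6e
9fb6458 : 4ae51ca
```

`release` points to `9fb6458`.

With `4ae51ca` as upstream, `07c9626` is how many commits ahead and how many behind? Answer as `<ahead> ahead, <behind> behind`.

Reachable from 07c9626: {07c9626, 13ea482, 48bcf70, 4af4a35, 5f635e2, 60dacec, e44a6fe, fbf7afa}.
Reachable from 4ae51ca: {13ea482, 4ae51ca, 4af4a35, 5f635e2, 60dacec, e44a6fe, fbf7afa}.
Only in 07c9626's history (ahead): {07c9626, 48bcf70} — 2.
Only in 4ae51ca's history (behind): {4ae51ca} — 1.

2 ahead, 1 behind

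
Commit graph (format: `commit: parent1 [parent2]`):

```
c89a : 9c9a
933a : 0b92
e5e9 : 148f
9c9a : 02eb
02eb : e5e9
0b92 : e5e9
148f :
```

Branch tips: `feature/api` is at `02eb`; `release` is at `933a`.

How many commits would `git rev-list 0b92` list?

Walking parent pointers from 0b92: reachable set = {0b92, 148f, e5e9}.
That is 3 commits.

3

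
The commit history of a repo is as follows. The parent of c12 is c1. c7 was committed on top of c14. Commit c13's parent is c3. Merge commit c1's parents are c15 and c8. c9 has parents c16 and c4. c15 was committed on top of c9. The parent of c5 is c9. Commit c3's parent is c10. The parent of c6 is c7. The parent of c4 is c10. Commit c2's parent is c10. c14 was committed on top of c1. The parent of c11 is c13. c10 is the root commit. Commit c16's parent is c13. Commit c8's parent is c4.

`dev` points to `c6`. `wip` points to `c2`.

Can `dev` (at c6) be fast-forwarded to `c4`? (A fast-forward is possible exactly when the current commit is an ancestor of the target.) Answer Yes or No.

A fast-forward from c6 to c4 is possible iff c6 is an ancestor of c4.
Ancestors of c4: {c10, c4}.
c6 is not among them, so fast-forward is not possible.

No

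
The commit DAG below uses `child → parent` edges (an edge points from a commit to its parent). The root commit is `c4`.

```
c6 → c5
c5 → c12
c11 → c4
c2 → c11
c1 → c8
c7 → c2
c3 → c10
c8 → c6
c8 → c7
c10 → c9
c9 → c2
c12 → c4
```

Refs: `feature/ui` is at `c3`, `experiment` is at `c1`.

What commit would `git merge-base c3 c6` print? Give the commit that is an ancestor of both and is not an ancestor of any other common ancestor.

Ancestors of c3: {c10, c11, c2, c3, c4, c9}.
Ancestors of c6: {c12, c4, c5, c6}.
Common ancestors: {c4}.
The only common ancestor is c4, so it is the merge base.

c4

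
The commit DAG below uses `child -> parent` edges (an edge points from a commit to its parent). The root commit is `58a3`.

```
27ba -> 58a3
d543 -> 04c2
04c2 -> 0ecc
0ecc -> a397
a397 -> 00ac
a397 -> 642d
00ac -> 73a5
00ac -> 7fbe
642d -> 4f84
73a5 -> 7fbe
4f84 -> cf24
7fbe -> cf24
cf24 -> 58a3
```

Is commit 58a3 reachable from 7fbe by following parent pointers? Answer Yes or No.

Yes

Ancestors of 7fbe (commits reachable by following parents): {58a3, 7fbe, cf24}.
58a3 is in that set, so it is an ancestor of 7fbe.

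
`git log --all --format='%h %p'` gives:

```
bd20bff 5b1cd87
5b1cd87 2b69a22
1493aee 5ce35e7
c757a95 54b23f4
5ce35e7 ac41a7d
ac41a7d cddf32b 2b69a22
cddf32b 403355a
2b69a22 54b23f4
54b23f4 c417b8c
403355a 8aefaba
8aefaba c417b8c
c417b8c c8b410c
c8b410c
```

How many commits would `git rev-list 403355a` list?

Walking parent pointers from 403355a: reachable set = {403355a, 8aefaba, c417b8c, c8b410c}.
That is 4 commits.

4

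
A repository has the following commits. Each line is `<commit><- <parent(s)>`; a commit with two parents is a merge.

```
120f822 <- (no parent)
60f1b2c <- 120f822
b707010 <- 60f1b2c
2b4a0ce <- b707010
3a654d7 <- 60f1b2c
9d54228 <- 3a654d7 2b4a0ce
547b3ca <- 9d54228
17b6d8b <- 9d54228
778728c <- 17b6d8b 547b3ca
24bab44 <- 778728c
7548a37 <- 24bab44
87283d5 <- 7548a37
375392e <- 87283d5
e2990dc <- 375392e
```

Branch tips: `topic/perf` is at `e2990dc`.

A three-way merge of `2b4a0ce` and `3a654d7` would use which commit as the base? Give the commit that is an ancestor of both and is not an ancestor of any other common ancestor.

Ancestors of 2b4a0ce: {120f822, 2b4a0ce, 60f1b2c, b707010}.
Ancestors of 3a654d7: {120f822, 3a654d7, 60f1b2c}.
Common ancestors: {120f822, 60f1b2c}.
Among these, 60f1b2c is not an ancestor of any other common ancestor — it is the merge base.

60f1b2c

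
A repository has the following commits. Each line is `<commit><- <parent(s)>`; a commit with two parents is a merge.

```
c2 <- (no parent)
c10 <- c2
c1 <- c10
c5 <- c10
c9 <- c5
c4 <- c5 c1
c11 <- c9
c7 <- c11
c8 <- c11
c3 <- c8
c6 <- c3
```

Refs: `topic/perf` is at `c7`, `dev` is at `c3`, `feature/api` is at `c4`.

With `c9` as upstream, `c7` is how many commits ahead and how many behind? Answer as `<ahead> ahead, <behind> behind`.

2 ahead, 0 behind

Reachable from c7: {c10, c11, c2, c5, c7, c9}.
Reachable from c9: {c10, c2, c5, c9}.
Only in c7's history (ahead): {c11, c7} — 2.
Only in c9's history (behind): {} — 0.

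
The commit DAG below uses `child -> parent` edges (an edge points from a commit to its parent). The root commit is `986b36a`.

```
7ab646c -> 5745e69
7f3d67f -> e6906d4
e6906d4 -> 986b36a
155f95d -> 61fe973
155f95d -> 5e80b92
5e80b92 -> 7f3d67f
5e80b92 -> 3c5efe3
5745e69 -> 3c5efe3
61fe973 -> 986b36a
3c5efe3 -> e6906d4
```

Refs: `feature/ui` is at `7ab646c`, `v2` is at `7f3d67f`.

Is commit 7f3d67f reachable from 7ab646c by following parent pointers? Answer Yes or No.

Ancestors of 7ab646c: {3c5efe3, 5745e69, 7ab646c, 986b36a, e6906d4}.
7f3d67f is not in that set, so it is not an ancestor of 7ab646c.

No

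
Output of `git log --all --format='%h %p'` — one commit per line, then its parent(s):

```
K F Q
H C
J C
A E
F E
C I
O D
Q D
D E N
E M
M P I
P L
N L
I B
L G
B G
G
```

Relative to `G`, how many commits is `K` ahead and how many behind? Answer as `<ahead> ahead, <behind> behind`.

Reachable from K: {B, D, E, F, G, I, K, L, M, N, P, Q}.
Reachable from G: {G}.
Only in K's history (ahead): {B, D, E, F, I, K, L, M, N, P, Q} — 11.
Only in G's history (behind): {} — 0.

11 ahead, 0 behind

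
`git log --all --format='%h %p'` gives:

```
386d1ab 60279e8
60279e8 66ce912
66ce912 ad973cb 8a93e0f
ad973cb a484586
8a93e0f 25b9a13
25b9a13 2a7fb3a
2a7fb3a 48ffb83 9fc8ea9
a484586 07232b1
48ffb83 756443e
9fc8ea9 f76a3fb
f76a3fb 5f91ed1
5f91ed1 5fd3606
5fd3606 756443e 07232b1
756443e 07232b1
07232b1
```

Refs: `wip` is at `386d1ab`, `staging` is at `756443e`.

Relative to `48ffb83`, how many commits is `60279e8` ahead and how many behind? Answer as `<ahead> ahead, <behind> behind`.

11 ahead, 0 behind

Reachable from 60279e8: {07232b1, 25b9a13, 2a7fb3a, 48ffb83, 5f91ed1, 5fd3606, 60279e8, 66ce912, 756443e, 8a93e0f, 9fc8ea9, a484586, ad973cb, f76a3fb}.
Reachable from 48ffb83: {07232b1, 48ffb83, 756443e}.
Only in 60279e8's history (ahead): {25b9a13, 2a7fb3a, 5f91ed1, 5fd3606, 60279e8, 66ce912, 8a93e0f, 9fc8ea9, a484586, ad973cb, f76a3fb} — 11.
Only in 48ffb83's history (behind): {} — 0.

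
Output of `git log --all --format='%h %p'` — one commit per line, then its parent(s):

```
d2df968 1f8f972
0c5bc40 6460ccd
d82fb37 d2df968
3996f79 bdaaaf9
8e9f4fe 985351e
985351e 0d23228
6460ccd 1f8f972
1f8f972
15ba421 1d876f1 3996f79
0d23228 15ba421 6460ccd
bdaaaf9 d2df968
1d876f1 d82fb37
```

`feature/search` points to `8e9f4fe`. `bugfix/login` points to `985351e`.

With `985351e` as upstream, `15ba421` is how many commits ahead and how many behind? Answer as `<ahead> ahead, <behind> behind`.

0 ahead, 3 behind

Reachable from 15ba421: {15ba421, 1d876f1, 1f8f972, 3996f79, bdaaaf9, d2df968, d82fb37}.
Reachable from 985351e: {0d23228, 15ba421, 1d876f1, 1f8f972, 3996f79, 6460ccd, 985351e, bdaaaf9, d2df968, d82fb37}.
Only in 15ba421's history (ahead): {} — 0.
Only in 985351e's history (behind): {0d23228, 6460ccd, 985351e} — 3.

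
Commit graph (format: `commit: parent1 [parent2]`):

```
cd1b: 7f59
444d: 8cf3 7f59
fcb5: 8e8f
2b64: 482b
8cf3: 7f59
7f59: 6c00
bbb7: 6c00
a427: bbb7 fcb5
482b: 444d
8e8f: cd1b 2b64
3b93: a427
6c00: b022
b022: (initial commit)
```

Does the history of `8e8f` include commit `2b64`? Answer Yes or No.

Yes

Ancestors of 8e8f (commits reachable by following parents): {2b64, 444d, 482b, 6c00, 7f59, 8cf3, 8e8f, b022, cd1b}.
2b64 is in that set, so it is an ancestor of 8e8f.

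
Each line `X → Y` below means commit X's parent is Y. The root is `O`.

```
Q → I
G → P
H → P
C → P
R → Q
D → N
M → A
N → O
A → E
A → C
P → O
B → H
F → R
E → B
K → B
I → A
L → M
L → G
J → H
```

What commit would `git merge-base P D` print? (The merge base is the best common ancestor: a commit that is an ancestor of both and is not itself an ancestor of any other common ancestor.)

O

Ancestors of P: {O, P}.
Ancestors of D: {D, N, O}.
Common ancestors: {O}.
The only common ancestor is O, so it is the merge base.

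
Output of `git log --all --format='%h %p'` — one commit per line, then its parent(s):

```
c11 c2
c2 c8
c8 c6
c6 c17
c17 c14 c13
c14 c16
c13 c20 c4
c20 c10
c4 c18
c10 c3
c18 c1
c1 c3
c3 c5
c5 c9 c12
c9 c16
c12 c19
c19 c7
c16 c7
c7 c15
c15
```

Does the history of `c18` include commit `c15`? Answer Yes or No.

Yes

Ancestors of c18 (commits reachable by following parents): {c1, c12, c15, c16, c18, c19, c3, c5, c7, c9}.
c15 is in that set, so it is an ancestor of c18.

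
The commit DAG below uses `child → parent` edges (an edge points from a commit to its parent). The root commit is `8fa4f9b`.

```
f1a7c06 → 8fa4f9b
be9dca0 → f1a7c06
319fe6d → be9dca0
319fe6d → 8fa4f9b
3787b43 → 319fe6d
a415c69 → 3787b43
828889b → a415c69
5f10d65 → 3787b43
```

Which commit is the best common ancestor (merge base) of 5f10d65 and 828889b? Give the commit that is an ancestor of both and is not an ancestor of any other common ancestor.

3787b43

Ancestors of 5f10d65: {319fe6d, 3787b43, 5f10d65, 8fa4f9b, be9dca0, f1a7c06}.
Ancestors of 828889b: {319fe6d, 3787b43, 828889b, 8fa4f9b, a415c69, be9dca0, f1a7c06}.
Common ancestors: {319fe6d, 3787b43, 8fa4f9b, be9dca0, f1a7c06}.
Among these, 3787b43 is not an ancestor of any other common ancestor — it is the merge base.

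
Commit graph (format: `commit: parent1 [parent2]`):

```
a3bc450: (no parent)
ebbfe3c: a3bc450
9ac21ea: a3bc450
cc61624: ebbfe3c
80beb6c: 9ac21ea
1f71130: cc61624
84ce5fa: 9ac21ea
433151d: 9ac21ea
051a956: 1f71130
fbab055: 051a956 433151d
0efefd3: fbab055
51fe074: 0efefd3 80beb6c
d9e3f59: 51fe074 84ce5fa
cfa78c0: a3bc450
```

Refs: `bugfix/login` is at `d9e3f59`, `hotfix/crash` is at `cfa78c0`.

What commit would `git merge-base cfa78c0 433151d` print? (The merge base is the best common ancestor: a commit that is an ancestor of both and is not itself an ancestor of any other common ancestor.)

Ancestors of cfa78c0: {a3bc450, cfa78c0}.
Ancestors of 433151d: {433151d, 9ac21ea, a3bc450}.
Common ancestors: {a3bc450}.
The only common ancestor is a3bc450, so it is the merge base.

a3bc450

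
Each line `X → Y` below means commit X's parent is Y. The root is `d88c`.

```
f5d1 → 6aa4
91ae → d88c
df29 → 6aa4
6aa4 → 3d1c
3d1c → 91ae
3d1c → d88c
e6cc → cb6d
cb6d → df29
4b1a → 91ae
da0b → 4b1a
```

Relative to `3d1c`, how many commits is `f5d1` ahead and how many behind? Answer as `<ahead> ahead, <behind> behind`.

Reachable from f5d1: {3d1c, 6aa4, 91ae, d88c, f5d1}.
Reachable from 3d1c: {3d1c, 91ae, d88c}.
Only in f5d1's history (ahead): {6aa4, f5d1} — 2.
Only in 3d1c's history (behind): {} — 0.

2 ahead, 0 behind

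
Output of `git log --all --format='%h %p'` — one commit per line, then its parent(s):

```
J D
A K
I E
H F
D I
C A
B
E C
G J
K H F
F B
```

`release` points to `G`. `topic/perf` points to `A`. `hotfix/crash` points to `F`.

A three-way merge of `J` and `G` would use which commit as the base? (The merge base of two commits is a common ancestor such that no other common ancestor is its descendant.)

Ancestors of J: {A, B, C, D, E, F, H, I, J, K}.
Ancestors of G: {A, B, C, D, E, F, G, H, I, J, K}.
Common ancestors: {A, B, C, D, E, F, H, I, J, K}.
Among these, J is not an ancestor of any other common ancestor — it is the merge base.

J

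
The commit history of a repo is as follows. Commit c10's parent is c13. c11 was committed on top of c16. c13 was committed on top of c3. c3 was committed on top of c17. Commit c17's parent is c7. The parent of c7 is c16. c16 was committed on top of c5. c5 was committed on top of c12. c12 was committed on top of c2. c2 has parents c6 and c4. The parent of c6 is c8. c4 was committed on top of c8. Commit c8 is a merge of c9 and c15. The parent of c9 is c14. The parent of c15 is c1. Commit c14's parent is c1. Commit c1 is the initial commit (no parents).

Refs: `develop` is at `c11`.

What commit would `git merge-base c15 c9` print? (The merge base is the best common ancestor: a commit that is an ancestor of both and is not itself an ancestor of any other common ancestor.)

Ancestors of c15: {c1, c15}.
Ancestors of c9: {c1, c14, c9}.
Common ancestors: {c1}.
The only common ancestor is c1, so it is the merge base.

c1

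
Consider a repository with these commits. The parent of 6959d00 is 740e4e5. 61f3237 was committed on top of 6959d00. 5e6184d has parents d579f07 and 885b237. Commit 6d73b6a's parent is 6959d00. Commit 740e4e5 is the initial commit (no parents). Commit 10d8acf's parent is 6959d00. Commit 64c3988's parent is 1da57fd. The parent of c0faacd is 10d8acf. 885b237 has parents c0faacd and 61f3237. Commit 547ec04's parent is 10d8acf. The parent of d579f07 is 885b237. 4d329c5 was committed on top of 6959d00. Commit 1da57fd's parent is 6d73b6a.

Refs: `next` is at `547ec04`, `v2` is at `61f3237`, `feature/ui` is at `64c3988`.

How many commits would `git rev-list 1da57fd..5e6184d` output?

Reachable from 5e6184d: {10d8acf, 5e6184d, 61f3237, 6959d00, 740e4e5, 885b237, c0faacd, d579f07}.
Reachable from 1da57fd: {1da57fd, 6959d00, 6d73b6a, 740e4e5}.
In 5e6184d's history but not 1da57fd's: {10d8acf, 5e6184d, 61f3237, 885b237, c0faacd, d579f07} — 6 commits.

6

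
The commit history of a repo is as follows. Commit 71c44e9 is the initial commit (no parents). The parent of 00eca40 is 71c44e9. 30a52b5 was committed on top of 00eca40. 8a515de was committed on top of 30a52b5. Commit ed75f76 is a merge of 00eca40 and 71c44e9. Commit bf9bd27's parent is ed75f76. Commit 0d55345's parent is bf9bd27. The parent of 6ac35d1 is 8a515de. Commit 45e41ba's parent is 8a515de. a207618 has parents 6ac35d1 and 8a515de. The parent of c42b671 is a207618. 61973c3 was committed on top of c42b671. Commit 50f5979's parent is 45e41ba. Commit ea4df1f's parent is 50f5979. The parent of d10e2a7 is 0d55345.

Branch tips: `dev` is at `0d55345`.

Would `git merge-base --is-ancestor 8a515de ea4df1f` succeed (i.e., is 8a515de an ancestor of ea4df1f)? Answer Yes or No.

Yes

Ancestors of ea4df1f (commits reachable by following parents): {00eca40, 30a52b5, 45e41ba, 50f5979, 71c44e9, 8a515de, ea4df1f}.
8a515de is in that set, so it is an ancestor of ea4df1f.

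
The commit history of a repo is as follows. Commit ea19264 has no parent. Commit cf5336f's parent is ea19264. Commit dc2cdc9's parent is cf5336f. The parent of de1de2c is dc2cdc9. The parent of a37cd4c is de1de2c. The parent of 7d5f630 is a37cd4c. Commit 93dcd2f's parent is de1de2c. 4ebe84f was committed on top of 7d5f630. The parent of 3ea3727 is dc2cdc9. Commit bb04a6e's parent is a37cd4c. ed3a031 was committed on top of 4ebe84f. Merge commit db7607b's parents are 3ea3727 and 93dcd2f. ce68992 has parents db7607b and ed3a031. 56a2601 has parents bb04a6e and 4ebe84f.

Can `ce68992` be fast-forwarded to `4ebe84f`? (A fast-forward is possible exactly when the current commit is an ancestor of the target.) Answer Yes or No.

No

A fast-forward from ce68992 to 4ebe84f is possible iff ce68992 is an ancestor of 4ebe84f.
Ancestors of 4ebe84f: {4ebe84f, 7d5f630, a37cd4c, cf5336f, dc2cdc9, de1de2c, ea19264}.
ce68992 is not among them, so fast-forward is not possible.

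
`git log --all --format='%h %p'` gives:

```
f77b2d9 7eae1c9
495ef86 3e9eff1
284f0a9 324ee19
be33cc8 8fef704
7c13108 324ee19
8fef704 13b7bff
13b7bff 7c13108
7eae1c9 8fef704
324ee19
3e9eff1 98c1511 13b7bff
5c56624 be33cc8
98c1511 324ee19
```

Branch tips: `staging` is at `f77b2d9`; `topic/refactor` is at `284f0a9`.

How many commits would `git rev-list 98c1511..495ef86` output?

Reachable from 495ef86: {13b7bff, 324ee19, 3e9eff1, 495ef86, 7c13108, 98c1511}.
Reachable from 98c1511: {324ee19, 98c1511}.
In 495ef86's history but not 98c1511's: {13b7bff, 3e9eff1, 495ef86, 7c13108} — 4 commits.

4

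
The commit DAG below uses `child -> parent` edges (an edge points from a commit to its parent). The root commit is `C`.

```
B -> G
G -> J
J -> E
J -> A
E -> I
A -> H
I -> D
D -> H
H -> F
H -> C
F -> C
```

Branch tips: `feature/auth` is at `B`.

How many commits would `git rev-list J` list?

8

Walking parent pointers from J: reachable set = {A, C, D, E, F, H, I, J}.
That is 8 commits.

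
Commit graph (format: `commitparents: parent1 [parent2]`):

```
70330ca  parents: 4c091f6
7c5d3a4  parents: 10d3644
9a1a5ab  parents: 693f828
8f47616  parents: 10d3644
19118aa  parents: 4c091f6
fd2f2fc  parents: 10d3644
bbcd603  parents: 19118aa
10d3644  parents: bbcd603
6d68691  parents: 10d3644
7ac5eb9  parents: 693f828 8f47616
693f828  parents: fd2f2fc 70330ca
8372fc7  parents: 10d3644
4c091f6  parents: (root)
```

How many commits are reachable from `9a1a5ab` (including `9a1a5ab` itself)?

Walking parent pointers from 9a1a5ab: reachable set = {10d3644, 19118aa, 4c091f6, 693f828, 70330ca, 9a1a5ab, bbcd603, fd2f2fc}.
That is 8 commits.

8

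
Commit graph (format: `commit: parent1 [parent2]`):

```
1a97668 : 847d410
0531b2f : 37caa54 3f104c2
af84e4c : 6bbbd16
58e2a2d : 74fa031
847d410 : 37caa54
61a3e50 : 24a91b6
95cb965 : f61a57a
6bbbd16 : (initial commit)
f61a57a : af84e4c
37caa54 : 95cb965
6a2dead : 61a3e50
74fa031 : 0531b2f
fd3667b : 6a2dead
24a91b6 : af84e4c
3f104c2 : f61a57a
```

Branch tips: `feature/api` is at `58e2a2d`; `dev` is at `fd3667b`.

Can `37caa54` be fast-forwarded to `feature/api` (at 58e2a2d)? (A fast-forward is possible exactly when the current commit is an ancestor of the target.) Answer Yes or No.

A fast-forward from 37caa54 to 58e2a2d is possible iff 37caa54 is an ancestor of 58e2a2d.
Ancestors of 58e2a2d: {0531b2f, 37caa54, 3f104c2, 58e2a2d, 6bbbd16, 74fa031, 95cb965, af84e4c, f61a57a}.
37caa54 is among them, so fast-forward is possible.

Yes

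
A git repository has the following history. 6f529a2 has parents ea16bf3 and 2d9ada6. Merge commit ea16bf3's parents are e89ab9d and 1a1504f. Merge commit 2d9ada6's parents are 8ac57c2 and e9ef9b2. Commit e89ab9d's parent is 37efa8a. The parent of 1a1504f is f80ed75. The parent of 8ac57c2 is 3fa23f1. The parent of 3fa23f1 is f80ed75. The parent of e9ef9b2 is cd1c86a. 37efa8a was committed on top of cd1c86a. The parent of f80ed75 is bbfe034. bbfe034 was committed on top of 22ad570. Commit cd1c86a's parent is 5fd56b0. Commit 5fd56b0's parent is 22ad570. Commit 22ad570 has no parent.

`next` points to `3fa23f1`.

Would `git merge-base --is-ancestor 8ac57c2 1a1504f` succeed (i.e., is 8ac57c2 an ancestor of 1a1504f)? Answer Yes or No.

No

Ancestors of 1a1504f: {1a1504f, 22ad570, bbfe034, f80ed75}.
8ac57c2 is not in that set, so it is not an ancestor of 1a1504f.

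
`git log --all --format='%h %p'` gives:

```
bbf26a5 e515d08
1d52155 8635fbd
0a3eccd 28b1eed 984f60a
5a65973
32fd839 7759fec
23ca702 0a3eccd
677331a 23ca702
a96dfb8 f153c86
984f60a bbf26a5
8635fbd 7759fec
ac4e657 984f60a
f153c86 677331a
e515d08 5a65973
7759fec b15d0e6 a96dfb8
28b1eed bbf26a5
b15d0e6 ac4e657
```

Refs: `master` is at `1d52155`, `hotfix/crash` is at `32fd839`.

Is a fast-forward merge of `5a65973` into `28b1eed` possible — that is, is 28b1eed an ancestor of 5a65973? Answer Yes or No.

No

A fast-forward from 28b1eed to 5a65973 is possible iff 28b1eed is an ancestor of 5a65973.
Ancestors of 5a65973: {5a65973}.
28b1eed is not among them, so fast-forward is not possible.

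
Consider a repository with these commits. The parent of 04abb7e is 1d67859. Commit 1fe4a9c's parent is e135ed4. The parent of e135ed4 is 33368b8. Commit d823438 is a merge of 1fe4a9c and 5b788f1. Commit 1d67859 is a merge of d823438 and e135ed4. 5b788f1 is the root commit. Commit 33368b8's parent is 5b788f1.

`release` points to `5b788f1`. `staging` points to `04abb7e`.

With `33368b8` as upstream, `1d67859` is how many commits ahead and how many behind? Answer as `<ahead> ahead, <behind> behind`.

Reachable from 1d67859: {1d67859, 1fe4a9c, 33368b8, 5b788f1, d823438, e135ed4}.
Reachable from 33368b8: {33368b8, 5b788f1}.
Only in 1d67859's history (ahead): {1d67859, 1fe4a9c, d823438, e135ed4} — 4.
Only in 33368b8's history (behind): {} — 0.

4 ahead, 0 behind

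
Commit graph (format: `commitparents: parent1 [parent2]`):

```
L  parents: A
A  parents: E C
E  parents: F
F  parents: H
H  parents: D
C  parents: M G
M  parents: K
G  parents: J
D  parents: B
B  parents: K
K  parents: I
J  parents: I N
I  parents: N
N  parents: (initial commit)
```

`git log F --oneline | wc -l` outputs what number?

7

Walking parent pointers from F: reachable set = {B, D, F, H, I, K, N}.
That is 7 commits.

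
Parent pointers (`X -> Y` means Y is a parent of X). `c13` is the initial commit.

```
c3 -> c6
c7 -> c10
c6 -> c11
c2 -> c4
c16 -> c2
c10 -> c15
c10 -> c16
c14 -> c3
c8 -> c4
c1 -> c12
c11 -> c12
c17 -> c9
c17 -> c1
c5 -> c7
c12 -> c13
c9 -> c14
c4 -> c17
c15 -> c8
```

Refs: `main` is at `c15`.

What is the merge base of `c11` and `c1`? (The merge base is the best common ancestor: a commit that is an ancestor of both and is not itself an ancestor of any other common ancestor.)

c12

Ancestors of c11: {c11, c12, c13}.
Ancestors of c1: {c1, c12, c13}.
Common ancestors: {c12, c13}.
Among these, c12 is not an ancestor of any other common ancestor — it is the merge base.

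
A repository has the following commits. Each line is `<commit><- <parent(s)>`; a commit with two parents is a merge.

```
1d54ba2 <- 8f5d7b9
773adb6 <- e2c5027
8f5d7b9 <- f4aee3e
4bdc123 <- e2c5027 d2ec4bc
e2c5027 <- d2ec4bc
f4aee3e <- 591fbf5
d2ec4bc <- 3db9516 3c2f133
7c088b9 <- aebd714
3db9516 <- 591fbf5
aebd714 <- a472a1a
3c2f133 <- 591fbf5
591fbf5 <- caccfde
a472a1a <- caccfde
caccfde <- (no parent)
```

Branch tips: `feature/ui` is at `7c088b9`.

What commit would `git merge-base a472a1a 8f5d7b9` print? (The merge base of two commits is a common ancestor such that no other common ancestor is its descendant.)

caccfde

Ancestors of a472a1a: {a472a1a, caccfde}.
Ancestors of 8f5d7b9: {591fbf5, 8f5d7b9, caccfde, f4aee3e}.
Common ancestors: {caccfde}.
The only common ancestor is caccfde, so it is the merge base.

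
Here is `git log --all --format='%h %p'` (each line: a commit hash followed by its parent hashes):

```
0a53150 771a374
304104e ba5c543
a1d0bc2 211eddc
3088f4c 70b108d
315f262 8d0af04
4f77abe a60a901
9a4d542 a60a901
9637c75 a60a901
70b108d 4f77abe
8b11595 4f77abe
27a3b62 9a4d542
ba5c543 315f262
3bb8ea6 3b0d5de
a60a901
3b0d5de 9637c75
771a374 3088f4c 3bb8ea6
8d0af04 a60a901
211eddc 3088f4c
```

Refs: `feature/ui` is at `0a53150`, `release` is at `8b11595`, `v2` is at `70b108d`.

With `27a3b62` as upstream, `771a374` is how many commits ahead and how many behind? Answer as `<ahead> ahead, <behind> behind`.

7 ahead, 2 behind

Reachable from 771a374: {3088f4c, 3b0d5de, 3bb8ea6, 4f77abe, 70b108d, 771a374, 9637c75, a60a901}.
Reachable from 27a3b62: {27a3b62, 9a4d542, a60a901}.
Only in 771a374's history (ahead): {3088f4c, 3b0d5de, 3bb8ea6, 4f77abe, 70b108d, 771a374, 9637c75} — 7.
Only in 27a3b62's history (behind): {27a3b62, 9a4d542} — 2.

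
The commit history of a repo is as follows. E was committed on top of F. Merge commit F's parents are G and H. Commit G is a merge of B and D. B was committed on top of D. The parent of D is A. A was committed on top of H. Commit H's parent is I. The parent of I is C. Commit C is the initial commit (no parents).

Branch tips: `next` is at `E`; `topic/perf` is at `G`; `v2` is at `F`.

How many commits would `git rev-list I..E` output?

Reachable from E: {A, B, C, D, E, F, G, H, I}.
Reachable from I: {C, I}.
In E's history but not I's: {A, B, D, E, F, G, H} — 7 commits.

7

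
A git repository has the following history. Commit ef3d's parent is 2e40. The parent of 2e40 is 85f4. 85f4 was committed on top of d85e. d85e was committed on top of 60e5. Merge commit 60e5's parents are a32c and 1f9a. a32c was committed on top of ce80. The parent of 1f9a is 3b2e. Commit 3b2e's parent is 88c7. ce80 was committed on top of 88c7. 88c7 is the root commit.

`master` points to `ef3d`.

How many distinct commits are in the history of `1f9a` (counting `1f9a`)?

3

Walking parent pointers from 1f9a: reachable set = {1f9a, 3b2e, 88c7}.
That is 3 commits.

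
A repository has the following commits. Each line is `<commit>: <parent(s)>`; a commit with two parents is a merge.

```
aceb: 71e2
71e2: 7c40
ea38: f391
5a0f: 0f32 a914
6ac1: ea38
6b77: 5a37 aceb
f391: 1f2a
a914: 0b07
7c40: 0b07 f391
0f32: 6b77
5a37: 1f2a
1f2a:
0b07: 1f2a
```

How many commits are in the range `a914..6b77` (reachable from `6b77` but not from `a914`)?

6

Reachable from 6b77: {0b07, 1f2a, 5a37, 6b77, 71e2, 7c40, aceb, f391}.
Reachable from a914: {0b07, 1f2a, a914}.
In 6b77's history but not a914's: {5a37, 6b77, 71e2, 7c40, aceb, f391} — 6 commits.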